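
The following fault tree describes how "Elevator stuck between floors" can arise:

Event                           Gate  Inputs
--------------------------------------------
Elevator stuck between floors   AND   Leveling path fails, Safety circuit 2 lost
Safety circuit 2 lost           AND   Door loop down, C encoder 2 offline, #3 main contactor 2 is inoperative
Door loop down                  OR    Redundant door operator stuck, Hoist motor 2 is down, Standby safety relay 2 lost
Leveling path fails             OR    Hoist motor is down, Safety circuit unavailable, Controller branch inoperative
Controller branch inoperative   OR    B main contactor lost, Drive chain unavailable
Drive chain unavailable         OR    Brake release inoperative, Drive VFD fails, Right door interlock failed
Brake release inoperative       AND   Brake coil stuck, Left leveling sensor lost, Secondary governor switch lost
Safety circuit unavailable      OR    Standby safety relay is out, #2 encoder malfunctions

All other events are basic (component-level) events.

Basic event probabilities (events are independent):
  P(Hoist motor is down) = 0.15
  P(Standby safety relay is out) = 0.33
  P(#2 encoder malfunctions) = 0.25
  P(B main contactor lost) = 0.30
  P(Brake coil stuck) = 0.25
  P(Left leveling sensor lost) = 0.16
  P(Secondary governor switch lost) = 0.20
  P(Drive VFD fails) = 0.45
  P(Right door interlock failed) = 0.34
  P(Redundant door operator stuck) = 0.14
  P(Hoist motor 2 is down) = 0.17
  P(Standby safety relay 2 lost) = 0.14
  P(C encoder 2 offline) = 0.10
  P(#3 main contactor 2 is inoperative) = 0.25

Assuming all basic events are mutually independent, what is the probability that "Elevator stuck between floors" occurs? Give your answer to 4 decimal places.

P(Safety circuit unavailable) [OR] = 1 − (1−0.33) × (1−0.25) = 0.497500
P(Brake release inoperative) [AND] = 0.25 × 0.16 × 0.20 = 0.008000
P(Drive chain unavailable) [OR] = 1 − (1−0.008000) × (1−0.45) × (1−0.34) = 0.639904
P(Controller branch inoperative) [OR] = 1 − (1−0.30) × (1−0.639904) = 0.747933
P(Leveling path fails) [OR] = 1 − (1−0.15) × (1−0.497500) × (1−0.747933) = 0.892336
P(Door loop down) [OR] = 1 − (1−0.14) × (1−0.17) × (1−0.14) = 0.386132
P(Safety circuit 2 lost) [AND] = 0.386132 × 0.10 × 0.25 = 0.009653
P(Elevator stuck between floors) [AND] = 0.892336 × 0.009653 = 0.008614
Rounded to 4 decimal places: P(Elevator stuck between floors) ≈ 0.0086.

0.0086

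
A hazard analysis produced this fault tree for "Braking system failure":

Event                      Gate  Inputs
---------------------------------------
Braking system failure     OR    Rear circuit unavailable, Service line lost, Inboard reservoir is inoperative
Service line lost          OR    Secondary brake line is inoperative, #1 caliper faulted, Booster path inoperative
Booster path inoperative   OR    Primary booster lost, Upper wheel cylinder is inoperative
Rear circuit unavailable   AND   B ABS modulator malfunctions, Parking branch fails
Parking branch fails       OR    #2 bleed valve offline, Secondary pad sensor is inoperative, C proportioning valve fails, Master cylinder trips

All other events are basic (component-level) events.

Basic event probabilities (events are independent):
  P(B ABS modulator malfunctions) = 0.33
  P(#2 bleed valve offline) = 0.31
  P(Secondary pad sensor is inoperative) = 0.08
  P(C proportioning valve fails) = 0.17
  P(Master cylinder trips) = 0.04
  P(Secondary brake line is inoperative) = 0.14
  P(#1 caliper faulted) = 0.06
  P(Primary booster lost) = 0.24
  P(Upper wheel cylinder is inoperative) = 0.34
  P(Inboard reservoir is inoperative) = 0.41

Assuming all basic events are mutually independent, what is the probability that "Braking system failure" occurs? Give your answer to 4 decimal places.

P(Parking branch fails) [OR] = 1 − (1−0.31) × (1−0.08) × (1−0.17) × (1−0.04) = 0.494191
P(Rear circuit unavailable) [AND] = 0.33 × 0.494191 = 0.163083
P(Booster path inoperative) [OR] = 1 − (1−0.24) × (1−0.34) = 0.498400
P(Service line lost) [OR] = 1 − (1−0.14) × (1−0.06) × (1−0.498400) = 0.594507
P(Braking system failure) [OR] = 1 − (1−0.163083) × (1−0.594507) × (1−0.41) = 0.799775
Rounded to 4 decimal places: P(Braking system failure) ≈ 0.7998.

0.7998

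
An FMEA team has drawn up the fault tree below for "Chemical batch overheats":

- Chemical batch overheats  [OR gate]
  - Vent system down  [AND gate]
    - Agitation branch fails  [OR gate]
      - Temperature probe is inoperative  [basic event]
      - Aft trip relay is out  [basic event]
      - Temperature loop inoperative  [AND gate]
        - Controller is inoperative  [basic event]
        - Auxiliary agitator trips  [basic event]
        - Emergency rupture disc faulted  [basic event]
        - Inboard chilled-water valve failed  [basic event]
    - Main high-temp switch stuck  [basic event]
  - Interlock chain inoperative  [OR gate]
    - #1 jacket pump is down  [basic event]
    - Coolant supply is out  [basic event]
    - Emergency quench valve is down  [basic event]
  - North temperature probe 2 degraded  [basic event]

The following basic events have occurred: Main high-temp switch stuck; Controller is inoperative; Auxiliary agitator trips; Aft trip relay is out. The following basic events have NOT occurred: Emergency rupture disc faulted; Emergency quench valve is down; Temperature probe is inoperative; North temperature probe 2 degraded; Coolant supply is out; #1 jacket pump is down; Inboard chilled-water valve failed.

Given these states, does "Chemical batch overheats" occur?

Yes

Temperature loop inoperative [AND]: Controller is inoperative=occurs, Auxiliary agitator trips=occurs, Emergency rupture disc faulted=not, Inboard chilled-water valve failed=not → not all inputs occur → does not occur.
Agitation branch fails [OR]: Temperature probe is inoperative=not, Aft trip relay is out=occurs, Temperature loop inoperative=not → at least one input occurs → occurs.
Vent system down [AND]: Agitation branch fails=occurs, Main high-temp switch stuck=occurs → all inputs occur → occurs.
Interlock chain inoperative [OR]: #1 jacket pump is down=not, Coolant supply is out=not, Emergency quench valve is down=not → no input occurs → does not occur.
Chemical batch overheats [OR]: Vent system down=occurs, Interlock chain inoperative=not, North temperature probe 2 degraded=not → at least one input occurs → occurs.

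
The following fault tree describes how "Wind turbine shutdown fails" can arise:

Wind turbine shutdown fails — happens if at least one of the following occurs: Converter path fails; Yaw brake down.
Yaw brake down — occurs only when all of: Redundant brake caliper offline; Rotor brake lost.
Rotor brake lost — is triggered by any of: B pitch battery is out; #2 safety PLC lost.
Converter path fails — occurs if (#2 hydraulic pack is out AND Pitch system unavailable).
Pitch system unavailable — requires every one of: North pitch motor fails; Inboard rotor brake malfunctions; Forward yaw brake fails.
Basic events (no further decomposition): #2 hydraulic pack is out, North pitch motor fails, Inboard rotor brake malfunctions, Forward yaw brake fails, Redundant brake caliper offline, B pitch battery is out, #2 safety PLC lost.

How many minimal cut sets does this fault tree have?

Pitch system unavailable [AND]: one cut set from each child combined → 1 × 1 × 1 = 1 cut set(s).
Converter path fails [AND]: one cut set from each child combined → 1 × 1 = 1 cut set(s).
Rotor brake lost [OR]: union of children's cut sets → 2 cut set(s).
Yaw brake down [AND]: one cut set from each child combined → 1 × 2 = 2 cut set(s).
Wind turbine shutdown fails [OR]: union of children's cut sets → 3 cut set(s).
Minimal cut sets: {#2 hydraulic pack is out, Forward yaw brake fails, Inboard rotor brake malfunctions, North pitch motor fails}; {B pitch battery is out, Redundant brake caliper offline}; {#2 safety PLC lost, Redundant brake caliper offline}.

3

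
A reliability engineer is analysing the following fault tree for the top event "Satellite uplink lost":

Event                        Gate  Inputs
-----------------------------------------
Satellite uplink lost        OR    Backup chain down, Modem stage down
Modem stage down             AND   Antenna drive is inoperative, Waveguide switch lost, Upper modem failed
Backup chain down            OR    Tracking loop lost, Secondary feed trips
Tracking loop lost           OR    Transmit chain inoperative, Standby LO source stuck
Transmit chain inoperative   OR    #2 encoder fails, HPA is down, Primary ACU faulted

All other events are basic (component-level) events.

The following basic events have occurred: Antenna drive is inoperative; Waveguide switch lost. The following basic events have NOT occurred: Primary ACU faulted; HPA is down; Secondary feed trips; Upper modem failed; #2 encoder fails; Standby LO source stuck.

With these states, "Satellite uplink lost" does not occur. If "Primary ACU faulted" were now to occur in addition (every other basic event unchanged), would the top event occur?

Yes

Counterfactual: set "Primary ACU faulted" to occurred.
Transmit chain inoperative [OR]: #2 encoder fails=not, HPA is down=not, Primary ACU faulted=occurs → at least one input occurs → occurs.
Tracking loop lost [OR]: Transmit chain inoperative=occurs, Standby LO source stuck=not → at least one input occurs → occurs.
Backup chain down [OR]: Tracking loop lost=occurs, Secondary feed trips=not → at least one input occurs → occurs.
Modem stage down [AND]: Antenna drive is inoperative=occurs, Waveguide switch lost=occurs, Upper modem failed=not → not all inputs occur → does not occur.
Satellite uplink lost [OR]: Backup chain down=occurs, Modem stage down=not → at least one input occurs → occurs.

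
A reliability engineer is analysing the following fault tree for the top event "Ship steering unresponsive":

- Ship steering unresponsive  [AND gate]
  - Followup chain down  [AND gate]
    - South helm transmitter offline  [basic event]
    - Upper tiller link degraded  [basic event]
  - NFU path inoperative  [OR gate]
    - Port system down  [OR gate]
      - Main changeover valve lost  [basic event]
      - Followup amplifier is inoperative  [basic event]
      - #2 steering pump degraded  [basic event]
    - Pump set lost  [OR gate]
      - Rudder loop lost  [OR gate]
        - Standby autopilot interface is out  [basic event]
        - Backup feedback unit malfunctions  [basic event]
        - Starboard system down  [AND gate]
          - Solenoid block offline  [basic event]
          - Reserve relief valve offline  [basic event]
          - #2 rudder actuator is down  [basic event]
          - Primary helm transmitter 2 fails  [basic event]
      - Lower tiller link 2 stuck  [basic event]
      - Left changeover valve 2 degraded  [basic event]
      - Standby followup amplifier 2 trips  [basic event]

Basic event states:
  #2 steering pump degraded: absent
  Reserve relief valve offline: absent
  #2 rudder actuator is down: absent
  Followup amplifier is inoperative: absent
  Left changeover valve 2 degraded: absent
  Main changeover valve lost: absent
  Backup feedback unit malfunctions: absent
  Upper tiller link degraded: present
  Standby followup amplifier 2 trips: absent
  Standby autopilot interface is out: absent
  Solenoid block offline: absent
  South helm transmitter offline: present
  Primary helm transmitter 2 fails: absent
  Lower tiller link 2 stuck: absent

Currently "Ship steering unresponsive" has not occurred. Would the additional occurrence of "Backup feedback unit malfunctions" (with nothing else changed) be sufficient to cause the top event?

Counterfactual: set "Backup feedback unit malfunctions" to occurred.
Followup chain down [AND]: South helm transmitter offline=occurs, Upper tiller link degraded=occurs → all inputs occur → occurs.
Port system down [OR]: Main changeover valve lost=not, Followup amplifier is inoperative=not, #2 steering pump degraded=not → no input occurs → does not occur.
Starboard system down [AND]: Solenoid block offline=not, Reserve relief valve offline=not, #2 rudder actuator is down=not, Primary helm transmitter 2 fails=not → not all inputs occur → does not occur.
Rudder loop lost [OR]: Standby autopilot interface is out=not, Backup feedback unit malfunctions=occurs, Starboard system down=not → at least one input occurs → occurs.
Pump set lost [OR]: Rudder loop lost=occurs, Lower tiller link 2 stuck=not, Left changeover valve 2 degraded=not, Standby followup amplifier 2 trips=not → at least one input occurs → occurs.
NFU path inoperative [OR]: Port system down=not, Pump set lost=occurs → at least one input occurs → occurs.
Ship steering unresponsive [AND]: Followup chain down=occurs, NFU path inoperative=occurs → all inputs occur → occurs.

Yes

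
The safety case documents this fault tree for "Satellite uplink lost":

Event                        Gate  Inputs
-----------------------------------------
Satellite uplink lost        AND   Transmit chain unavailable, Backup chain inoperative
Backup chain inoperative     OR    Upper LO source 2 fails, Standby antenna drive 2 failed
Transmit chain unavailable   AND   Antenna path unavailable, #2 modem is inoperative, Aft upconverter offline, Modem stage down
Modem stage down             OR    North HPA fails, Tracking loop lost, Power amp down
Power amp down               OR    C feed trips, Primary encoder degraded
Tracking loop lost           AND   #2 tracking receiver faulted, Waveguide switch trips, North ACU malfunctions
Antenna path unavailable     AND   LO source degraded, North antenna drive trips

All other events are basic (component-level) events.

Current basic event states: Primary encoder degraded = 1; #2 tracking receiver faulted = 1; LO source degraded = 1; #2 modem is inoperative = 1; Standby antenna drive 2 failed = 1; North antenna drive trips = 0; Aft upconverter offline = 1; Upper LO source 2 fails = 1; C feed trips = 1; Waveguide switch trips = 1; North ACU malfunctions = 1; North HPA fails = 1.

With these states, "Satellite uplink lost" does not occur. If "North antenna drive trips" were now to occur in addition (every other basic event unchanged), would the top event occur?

Counterfactual: set "North antenna drive trips" to occurred.
Antenna path unavailable [AND]: LO source degraded=occurs, North antenna drive trips=occurs → all inputs occur → occurs.
Tracking loop lost [AND]: #2 tracking receiver faulted=occurs, Waveguide switch trips=occurs, North ACU malfunctions=occurs → all inputs occur → occurs.
Power amp down [OR]: C feed trips=occurs, Primary encoder degraded=occurs → at least one input occurs → occurs.
Modem stage down [OR]: North HPA fails=occurs, Tracking loop lost=occurs, Power amp down=occurs → at least one input occurs → occurs.
Transmit chain unavailable [AND]: Antenna path unavailable=occurs, #2 modem is inoperative=occurs, Aft upconverter offline=occurs, Modem stage down=occurs → all inputs occur → occurs.
Backup chain inoperative [OR]: Upper LO source 2 fails=occurs, Standby antenna drive 2 failed=occurs → at least one input occurs → occurs.
Satellite uplink lost [AND]: Transmit chain unavailable=occurs, Backup chain inoperative=occurs → all inputs occur → occurs.

Yes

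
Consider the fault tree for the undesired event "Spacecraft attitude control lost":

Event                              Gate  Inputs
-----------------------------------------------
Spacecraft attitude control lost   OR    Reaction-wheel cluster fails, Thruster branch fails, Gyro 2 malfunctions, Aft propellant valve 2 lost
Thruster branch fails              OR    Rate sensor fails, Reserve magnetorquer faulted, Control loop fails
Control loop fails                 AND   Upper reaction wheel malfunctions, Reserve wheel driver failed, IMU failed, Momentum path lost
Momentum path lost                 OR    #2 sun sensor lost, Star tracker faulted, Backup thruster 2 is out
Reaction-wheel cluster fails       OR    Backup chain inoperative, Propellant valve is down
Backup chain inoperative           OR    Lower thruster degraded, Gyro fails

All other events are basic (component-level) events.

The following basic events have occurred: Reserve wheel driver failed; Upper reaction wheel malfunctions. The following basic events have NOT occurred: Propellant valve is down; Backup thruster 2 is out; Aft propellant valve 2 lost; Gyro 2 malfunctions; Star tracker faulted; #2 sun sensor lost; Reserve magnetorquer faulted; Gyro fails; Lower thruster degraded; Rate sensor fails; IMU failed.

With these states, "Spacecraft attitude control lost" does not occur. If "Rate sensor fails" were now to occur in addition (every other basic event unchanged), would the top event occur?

Counterfactual: set "Rate sensor fails" to occurred.
Backup chain inoperative [OR]: Lower thruster degraded=not, Gyro fails=not → no input occurs → does not occur.
Reaction-wheel cluster fails [OR]: Backup chain inoperative=not, Propellant valve is down=not → no input occurs → does not occur.
Momentum path lost [OR]: #2 sun sensor lost=not, Star tracker faulted=not, Backup thruster 2 is out=not → no input occurs → does not occur.
Control loop fails [AND]: Upper reaction wheel malfunctions=occurs, Reserve wheel driver failed=occurs, IMU failed=not, Momentum path lost=not → not all inputs occur → does not occur.
Thruster branch fails [OR]: Rate sensor fails=occurs, Reserve magnetorquer faulted=not, Control loop fails=not → at least one input occurs → occurs.
Spacecraft attitude control lost [OR]: Reaction-wheel cluster fails=not, Thruster branch fails=occurs, Gyro 2 malfunctions=not, Aft propellant valve 2 lost=not → at least one input occurs → occurs.

Yes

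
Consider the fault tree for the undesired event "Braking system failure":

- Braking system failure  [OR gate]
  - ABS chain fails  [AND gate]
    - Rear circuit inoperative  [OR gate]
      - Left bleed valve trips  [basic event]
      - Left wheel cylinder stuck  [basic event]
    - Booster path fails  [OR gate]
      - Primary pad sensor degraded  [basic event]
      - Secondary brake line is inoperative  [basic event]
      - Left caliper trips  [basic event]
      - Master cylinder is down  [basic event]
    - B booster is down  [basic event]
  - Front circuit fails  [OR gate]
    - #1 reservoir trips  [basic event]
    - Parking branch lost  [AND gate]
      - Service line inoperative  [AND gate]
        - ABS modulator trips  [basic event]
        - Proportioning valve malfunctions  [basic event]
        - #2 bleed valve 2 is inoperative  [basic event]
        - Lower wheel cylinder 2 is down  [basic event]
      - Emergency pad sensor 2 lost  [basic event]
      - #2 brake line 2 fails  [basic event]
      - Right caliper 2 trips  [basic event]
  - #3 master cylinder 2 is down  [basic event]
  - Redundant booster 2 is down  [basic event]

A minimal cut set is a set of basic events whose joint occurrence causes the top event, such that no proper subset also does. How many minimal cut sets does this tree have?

12

Rear circuit inoperative [OR]: union of children's cut sets → 2 cut set(s).
Booster path fails [OR]: union of children's cut sets → 4 cut set(s).
ABS chain fails [AND]: one cut set from each child combined → 2 × 4 × 1 = 8 cut set(s).
Service line inoperative [AND]: one cut set from each child combined → 1 × 1 × 1 × 1 = 1 cut set(s).
Parking branch lost [AND]: one cut set from each child combined → 1 × 1 × 1 × 1 = 1 cut set(s).
Front circuit fails [OR]: union of children's cut sets → 2 cut set(s).
Braking system failure [OR]: union of children's cut sets → 12 cut set(s).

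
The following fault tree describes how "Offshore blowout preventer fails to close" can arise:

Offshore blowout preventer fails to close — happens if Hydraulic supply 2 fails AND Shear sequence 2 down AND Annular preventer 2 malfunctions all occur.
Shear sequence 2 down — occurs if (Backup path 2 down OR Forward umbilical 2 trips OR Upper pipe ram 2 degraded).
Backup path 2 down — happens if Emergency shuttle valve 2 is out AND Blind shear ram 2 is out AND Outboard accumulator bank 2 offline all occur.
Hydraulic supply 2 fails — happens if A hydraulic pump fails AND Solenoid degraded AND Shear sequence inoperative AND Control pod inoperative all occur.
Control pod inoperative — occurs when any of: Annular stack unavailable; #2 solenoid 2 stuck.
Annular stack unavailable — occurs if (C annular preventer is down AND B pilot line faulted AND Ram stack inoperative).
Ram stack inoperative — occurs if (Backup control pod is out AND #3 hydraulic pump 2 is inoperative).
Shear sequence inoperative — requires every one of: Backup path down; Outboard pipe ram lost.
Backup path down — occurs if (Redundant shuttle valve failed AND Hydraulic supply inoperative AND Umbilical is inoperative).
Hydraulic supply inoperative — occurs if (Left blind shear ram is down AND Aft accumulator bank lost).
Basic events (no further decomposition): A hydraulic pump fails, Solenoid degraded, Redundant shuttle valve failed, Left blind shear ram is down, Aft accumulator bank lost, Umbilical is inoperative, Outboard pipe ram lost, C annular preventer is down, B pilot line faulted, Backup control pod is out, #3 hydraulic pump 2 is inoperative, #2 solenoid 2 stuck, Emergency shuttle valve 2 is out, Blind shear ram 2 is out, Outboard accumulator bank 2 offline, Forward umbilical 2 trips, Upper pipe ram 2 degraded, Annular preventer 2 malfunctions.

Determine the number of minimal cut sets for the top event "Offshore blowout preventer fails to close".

6

Hydraulic supply inoperative [AND]: one cut set from each child combined → 1 × 1 = 1 cut set(s).
Backup path down [AND]: one cut set from each child combined → 1 × 1 × 1 = 1 cut set(s).
Shear sequence inoperative [AND]: one cut set from each child combined → 1 × 1 = 1 cut set(s).
Ram stack inoperative [AND]: one cut set from each child combined → 1 × 1 = 1 cut set(s).
Annular stack unavailable [AND]: one cut set from each child combined → 1 × 1 × 1 = 1 cut set(s).
Control pod inoperative [OR]: union of children's cut sets → 2 cut set(s).
Hydraulic supply 2 fails [AND]: one cut set from each child combined → 1 × 1 × 1 × 2 = 2 cut set(s).
Backup path 2 down [AND]: one cut set from each child combined → 1 × 1 × 1 = 1 cut set(s).
Shear sequence 2 down [OR]: union of children's cut sets → 3 cut set(s).
Offshore blowout preventer fails to close [AND]: one cut set from each child combined → 2 × 3 × 1 = 6 cut set(s).
Minimal cut sets: {#3 hydraulic pump 2 is inoperative, A hydraulic pump fails, Aft accumulator bank lost, Annular preventer 2 malfunctions, B pilot line faulted, Backup control pod is out, Blind shear ram 2 is out, C annular preventer is down, Emergency shuttle valve 2 is out, Left blind shear ram is down, Outboard accumulator bank 2 offline, Outboard pipe ram lost, Redundant shuttle valve failed, Solenoid degraded, Umbilical is inoperative}; {#3 hydraulic pump 2 is inoperative, A hydraulic pump fails, Aft accumulator bank lost, Annular preventer 2 malfunctions, B pilot line faulted, Backup control pod is out, C annular preventer is down, Forward umbilical 2 trips, Left blind shear ram is down, Outboard pipe ram lost, Redundant shuttle valve failed, Solenoid degraded, Umbilical is inoperative}; {#3 hydraulic pump 2 is inoperative, A hydraulic pump fails, Aft accumulator bank lost, Annular preventer 2 malfunctions, B pilot line faulted, Backup control pod is out, C annular preventer is down, Left blind shear ram is down, Outboard pipe ram lost, Redundant shuttle valve failed, Solenoid degraded, Umbilical is inoperative, Upper pipe ram 2 degraded}; {#2 solenoid 2 stuck, A hydraulic pump fails, Aft accumulator bank lost, Annular preventer 2 malfunctions, Blind shear ram 2 is out, Emergency shuttle valve 2 is out, Left blind shear ram is down, Outboard accumulator bank 2 offline, Outboard pipe ram lost, Redundant shuttle valve failed, Solenoid degraded, Umbilical is inoperative}; {#2 solenoid 2 stuck, A hydraulic pump fails, Aft accumulator bank lost, Annular preventer 2 malfunctions, Forward umbilical 2 trips, Left blind shear ram is down, Outboard pipe ram lost, Redundant shuttle valve failed, Solenoid degraded, Umbilical is inoperative}; {#2 solenoid 2 stuck, A hydraulic pump fails, Aft accumulator bank lost, Annular preventer 2 malfunctions, Left blind shear ram is down, Outboard pipe ram lost, Redundant shuttle valve failed, Solenoid degraded, Umbilical is inoperative, Upper pipe ram 2 degraded}.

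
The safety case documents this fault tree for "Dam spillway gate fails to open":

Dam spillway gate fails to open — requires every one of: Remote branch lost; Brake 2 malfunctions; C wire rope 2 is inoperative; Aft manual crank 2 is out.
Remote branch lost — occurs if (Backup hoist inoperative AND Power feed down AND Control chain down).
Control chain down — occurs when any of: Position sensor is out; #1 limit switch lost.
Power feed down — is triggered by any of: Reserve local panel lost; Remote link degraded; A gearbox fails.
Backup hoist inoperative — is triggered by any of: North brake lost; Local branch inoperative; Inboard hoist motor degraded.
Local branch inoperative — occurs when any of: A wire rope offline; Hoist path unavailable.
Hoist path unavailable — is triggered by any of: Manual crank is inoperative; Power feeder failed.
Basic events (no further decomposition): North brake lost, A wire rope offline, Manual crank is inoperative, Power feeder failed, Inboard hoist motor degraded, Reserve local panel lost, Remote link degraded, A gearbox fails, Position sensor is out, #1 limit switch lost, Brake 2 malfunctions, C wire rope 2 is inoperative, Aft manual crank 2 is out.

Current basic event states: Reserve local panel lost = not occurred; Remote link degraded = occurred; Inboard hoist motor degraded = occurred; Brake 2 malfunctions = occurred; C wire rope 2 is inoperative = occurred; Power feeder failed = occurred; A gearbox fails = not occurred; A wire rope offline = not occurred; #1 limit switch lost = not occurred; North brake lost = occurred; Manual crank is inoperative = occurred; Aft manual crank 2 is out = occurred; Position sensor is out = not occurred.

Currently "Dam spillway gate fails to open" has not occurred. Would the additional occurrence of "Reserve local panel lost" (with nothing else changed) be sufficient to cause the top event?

No

Counterfactual: set "Reserve local panel lost" to occurred.
Hoist path unavailable [OR]: Manual crank is inoperative=occurs, Power feeder failed=occurs → at least one input occurs → occurs.
Local branch inoperative [OR]: A wire rope offline=not, Hoist path unavailable=occurs → at least one input occurs → occurs.
Backup hoist inoperative [OR]: North brake lost=occurs, Local branch inoperative=occurs, Inboard hoist motor degraded=occurs → at least one input occurs → occurs.
Power feed down [OR]: Reserve local panel lost=occurs, Remote link degraded=occurs, A gearbox fails=not → at least one input occurs → occurs.
Control chain down [OR]: Position sensor is out=not, #1 limit switch lost=not → no input occurs → does not occur.
Remote branch lost [AND]: Backup hoist inoperative=occurs, Power feed down=occurs, Control chain down=not → not all inputs occur → does not occur.
Dam spillway gate fails to open [AND]: Remote branch lost=not, Brake 2 malfunctions=occurs, C wire rope 2 is inoperative=occurs, Aft manual crank 2 is out=occurs → not all inputs occur → does not occur.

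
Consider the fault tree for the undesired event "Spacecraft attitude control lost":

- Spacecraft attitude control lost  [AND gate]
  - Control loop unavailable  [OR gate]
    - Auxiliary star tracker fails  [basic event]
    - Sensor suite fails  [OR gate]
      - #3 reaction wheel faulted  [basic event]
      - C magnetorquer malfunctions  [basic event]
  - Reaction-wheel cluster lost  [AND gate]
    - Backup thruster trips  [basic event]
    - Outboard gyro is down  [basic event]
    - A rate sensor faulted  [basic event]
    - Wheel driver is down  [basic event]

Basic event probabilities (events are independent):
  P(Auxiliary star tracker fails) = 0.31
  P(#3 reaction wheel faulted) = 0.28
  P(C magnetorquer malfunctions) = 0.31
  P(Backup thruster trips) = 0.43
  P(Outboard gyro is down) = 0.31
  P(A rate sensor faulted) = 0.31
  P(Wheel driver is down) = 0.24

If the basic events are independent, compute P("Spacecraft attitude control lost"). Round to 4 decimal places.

0.0065

P(Sensor suite fails) [OR] = 1 − (1−0.28) × (1−0.31) = 0.503200
P(Control loop unavailable) [OR] = 1 − (1−0.31) × (1−0.503200) = 0.657208
P(Reaction-wheel cluster lost) [AND] = 0.43 × 0.31 × 0.31 × 0.24 = 0.009918
P(Spacecraft attitude control lost) [AND] = 0.657208 × 0.009918 = 0.006518
Rounded to 4 decimal places: P(Spacecraft attitude control lost) ≈ 0.0065.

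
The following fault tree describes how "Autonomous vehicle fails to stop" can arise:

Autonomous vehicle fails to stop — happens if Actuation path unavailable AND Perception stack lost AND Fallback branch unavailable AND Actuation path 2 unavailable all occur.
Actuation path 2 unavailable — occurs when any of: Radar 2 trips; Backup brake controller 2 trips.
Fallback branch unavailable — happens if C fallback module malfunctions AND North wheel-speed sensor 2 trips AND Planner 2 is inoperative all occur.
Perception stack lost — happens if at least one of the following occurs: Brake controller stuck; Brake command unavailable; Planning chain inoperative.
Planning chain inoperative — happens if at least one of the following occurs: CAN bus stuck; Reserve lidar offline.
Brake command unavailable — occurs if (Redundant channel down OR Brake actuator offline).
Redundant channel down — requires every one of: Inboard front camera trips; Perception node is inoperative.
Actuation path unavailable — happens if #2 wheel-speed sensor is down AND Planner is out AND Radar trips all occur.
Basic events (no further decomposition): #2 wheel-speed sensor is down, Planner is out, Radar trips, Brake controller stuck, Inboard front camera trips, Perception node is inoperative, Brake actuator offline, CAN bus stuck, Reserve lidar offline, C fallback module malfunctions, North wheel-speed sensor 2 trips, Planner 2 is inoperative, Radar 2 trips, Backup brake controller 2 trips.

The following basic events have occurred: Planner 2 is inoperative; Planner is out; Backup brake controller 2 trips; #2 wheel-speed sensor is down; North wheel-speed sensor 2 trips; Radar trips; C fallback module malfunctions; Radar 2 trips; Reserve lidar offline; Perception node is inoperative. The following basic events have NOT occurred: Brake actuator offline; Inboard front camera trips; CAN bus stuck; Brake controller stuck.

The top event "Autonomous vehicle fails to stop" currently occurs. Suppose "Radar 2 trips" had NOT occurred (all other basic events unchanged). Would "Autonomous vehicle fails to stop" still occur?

Counterfactual: set "Radar 2 trips" to not occurred.
Actuation path unavailable [AND]: #2 wheel-speed sensor is down=occurs, Planner is out=occurs, Radar trips=occurs → all inputs occur → occurs.
Redundant channel down [AND]: Inboard front camera trips=not, Perception node is inoperative=occurs → not all inputs occur → does not occur.
Brake command unavailable [OR]: Redundant channel down=not, Brake actuator offline=not → no input occurs → does not occur.
Planning chain inoperative [OR]: CAN bus stuck=not, Reserve lidar offline=occurs → at least one input occurs → occurs.
Perception stack lost [OR]: Brake controller stuck=not, Brake command unavailable=not, Planning chain inoperative=occurs → at least one input occurs → occurs.
Fallback branch unavailable [AND]: C fallback module malfunctions=occurs, North wheel-speed sensor 2 trips=occurs, Planner 2 is inoperative=occurs → all inputs occur → occurs.
Actuation path 2 unavailable [OR]: Radar 2 trips=not, Backup brake controller 2 trips=occurs → at least one input occurs → occurs.
Autonomous vehicle fails to stop [AND]: Actuation path unavailable=occurs, Perception stack lost=occurs, Fallback branch unavailable=occurs, Actuation path 2 unavailable=occurs → all inputs occur → occurs.

Yes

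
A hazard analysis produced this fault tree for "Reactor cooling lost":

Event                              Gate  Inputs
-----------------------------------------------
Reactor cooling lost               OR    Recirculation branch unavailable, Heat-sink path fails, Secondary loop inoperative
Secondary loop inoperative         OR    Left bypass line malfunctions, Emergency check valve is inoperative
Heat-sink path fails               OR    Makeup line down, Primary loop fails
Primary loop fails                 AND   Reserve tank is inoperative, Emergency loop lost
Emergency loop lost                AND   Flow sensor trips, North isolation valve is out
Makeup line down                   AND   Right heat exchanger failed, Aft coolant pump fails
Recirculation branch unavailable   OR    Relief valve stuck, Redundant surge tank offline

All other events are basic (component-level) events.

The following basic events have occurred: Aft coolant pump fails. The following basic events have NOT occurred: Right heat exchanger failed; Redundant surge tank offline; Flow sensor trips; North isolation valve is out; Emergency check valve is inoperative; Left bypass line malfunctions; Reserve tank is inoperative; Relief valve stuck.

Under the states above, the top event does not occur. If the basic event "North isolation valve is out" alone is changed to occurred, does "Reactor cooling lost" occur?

Counterfactual: set "North isolation valve is out" to occurred.
Recirculation branch unavailable [OR]: Relief valve stuck=not, Redundant surge tank offline=not → no input occurs → does not occur.
Makeup line down [AND]: Right heat exchanger failed=not, Aft coolant pump fails=occurs → not all inputs occur → does not occur.
Emergency loop lost [AND]: Flow sensor trips=not, North isolation valve is out=occurs → not all inputs occur → does not occur.
Primary loop fails [AND]: Reserve tank is inoperative=not, Emergency loop lost=not → not all inputs occur → does not occur.
Heat-sink path fails [OR]: Makeup line down=not, Primary loop fails=not → no input occurs → does not occur.
Secondary loop inoperative [OR]: Left bypass line malfunctions=not, Emergency check valve is inoperative=not → no input occurs → does not occur.
Reactor cooling lost [OR]: Recirculation branch unavailable=not, Heat-sink path fails=not, Secondary loop inoperative=not → no input occurs → does not occur.

No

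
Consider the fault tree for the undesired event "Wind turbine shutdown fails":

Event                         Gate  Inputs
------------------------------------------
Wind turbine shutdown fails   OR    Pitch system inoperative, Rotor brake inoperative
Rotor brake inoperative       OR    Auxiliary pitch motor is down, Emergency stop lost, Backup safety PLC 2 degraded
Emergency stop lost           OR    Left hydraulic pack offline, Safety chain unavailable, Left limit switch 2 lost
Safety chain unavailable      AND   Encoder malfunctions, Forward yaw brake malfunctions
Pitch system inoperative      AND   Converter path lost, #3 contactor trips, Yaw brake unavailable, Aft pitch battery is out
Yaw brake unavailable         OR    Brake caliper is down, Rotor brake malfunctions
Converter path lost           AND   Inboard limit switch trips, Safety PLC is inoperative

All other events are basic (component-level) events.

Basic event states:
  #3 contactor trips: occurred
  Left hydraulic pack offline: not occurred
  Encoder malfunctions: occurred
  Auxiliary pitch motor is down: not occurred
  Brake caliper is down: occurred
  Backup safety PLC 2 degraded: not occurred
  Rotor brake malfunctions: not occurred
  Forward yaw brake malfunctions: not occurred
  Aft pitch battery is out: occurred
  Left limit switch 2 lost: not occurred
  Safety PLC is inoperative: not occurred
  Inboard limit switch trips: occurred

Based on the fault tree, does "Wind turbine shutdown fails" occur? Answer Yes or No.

Converter path lost [AND]: Inboard limit switch trips=occurs, Safety PLC is inoperative=not → not all inputs occur → does not occur.
Yaw brake unavailable [OR]: Brake caliper is down=occurs, Rotor brake malfunctions=not → at least one input occurs → occurs.
Pitch system inoperative [AND]: Converter path lost=not, #3 contactor trips=occurs, Yaw brake unavailable=occurs, Aft pitch battery is out=occurs → not all inputs occur → does not occur.
Safety chain unavailable [AND]: Encoder malfunctions=occurs, Forward yaw brake malfunctions=not → not all inputs occur → does not occur.
Emergency stop lost [OR]: Left hydraulic pack offline=not, Safety chain unavailable=not, Left limit switch 2 lost=not → no input occurs → does not occur.
Rotor brake inoperative [OR]: Auxiliary pitch motor is down=not, Emergency stop lost=not, Backup safety PLC 2 degraded=not → no input occurs → does not occur.
Wind turbine shutdown fails [OR]: Pitch system inoperative=not, Rotor brake inoperative=not → no input occurs → does not occur.

No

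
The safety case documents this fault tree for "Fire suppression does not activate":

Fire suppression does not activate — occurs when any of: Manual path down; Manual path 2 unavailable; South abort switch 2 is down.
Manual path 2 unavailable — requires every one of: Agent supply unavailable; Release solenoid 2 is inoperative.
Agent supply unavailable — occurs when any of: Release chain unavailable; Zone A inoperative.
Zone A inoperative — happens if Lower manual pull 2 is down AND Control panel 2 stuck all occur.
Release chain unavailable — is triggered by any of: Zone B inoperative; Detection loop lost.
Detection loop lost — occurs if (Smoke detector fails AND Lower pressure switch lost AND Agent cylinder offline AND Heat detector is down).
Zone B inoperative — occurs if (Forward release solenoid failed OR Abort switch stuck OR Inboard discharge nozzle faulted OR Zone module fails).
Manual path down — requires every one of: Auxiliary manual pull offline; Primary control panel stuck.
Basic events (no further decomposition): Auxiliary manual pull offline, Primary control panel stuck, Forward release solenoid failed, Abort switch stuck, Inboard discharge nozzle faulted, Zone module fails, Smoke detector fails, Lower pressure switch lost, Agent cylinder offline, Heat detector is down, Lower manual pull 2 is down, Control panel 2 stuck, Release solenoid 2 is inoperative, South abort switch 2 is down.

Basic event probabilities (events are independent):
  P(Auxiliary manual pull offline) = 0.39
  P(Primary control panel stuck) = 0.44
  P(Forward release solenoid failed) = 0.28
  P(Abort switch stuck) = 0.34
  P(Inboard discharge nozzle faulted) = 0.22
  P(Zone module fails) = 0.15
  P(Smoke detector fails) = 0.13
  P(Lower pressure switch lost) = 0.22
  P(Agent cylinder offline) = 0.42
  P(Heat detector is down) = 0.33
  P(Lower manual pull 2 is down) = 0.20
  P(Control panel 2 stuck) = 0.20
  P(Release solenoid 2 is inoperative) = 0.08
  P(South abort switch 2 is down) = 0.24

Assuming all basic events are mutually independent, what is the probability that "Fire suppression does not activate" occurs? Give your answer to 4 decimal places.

0.4056

P(Manual path down) [AND] = 0.39 × 0.44 = 0.171600
P(Zone B inoperative) [OR] = 1 − (1−0.28) × (1−0.34) × (1−0.22) × (1−0.15) = 0.684942
P(Detection loop lost) [AND] = 0.13 × 0.22 × 0.42 × 0.33 = 0.003964
P(Release chain unavailable) [OR] = 1 − (1−0.684942) × (1−0.003964) = 0.686191
P(Zone A inoperative) [AND] = 0.20 × 0.20 = 0.040000
P(Agent supply unavailable) [OR] = 1 − (1−0.686191) × (1−0.040000) = 0.698743
P(Manual path 2 unavailable) [AND] = 0.698743 × 0.08 = 0.055899
P(Fire suppression does not activate) [OR] = 1 − (1−0.171600) × (1−0.055899) × (1−0.24) = 0.405609
Rounded to 4 decimal places: P(Fire suppression does not activate) ≈ 0.4056.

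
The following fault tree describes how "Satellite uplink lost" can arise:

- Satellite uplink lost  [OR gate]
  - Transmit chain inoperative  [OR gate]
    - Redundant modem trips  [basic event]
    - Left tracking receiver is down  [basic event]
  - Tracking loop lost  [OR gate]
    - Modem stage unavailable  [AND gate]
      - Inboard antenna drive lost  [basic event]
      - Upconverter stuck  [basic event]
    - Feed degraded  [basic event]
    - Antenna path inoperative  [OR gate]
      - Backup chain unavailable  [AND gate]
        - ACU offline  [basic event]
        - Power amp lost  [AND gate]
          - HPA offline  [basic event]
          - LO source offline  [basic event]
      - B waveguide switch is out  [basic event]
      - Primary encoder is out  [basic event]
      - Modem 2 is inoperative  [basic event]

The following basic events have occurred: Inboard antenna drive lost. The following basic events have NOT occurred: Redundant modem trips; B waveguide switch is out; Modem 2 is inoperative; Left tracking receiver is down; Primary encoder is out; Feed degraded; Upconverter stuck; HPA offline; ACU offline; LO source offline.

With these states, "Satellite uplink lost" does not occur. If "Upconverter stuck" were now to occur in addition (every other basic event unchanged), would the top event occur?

Yes

Counterfactual: set "Upconverter stuck" to occurred.
Transmit chain inoperative [OR]: Redundant modem trips=not, Left tracking receiver is down=not → no input occurs → does not occur.
Modem stage unavailable [AND]: Inboard antenna drive lost=occurs, Upconverter stuck=occurs → all inputs occur → occurs.
Power amp lost [AND]: HPA offline=not, LO source offline=not → not all inputs occur → does not occur.
Backup chain unavailable [AND]: ACU offline=not, Power amp lost=not → not all inputs occur → does not occur.
Antenna path inoperative [OR]: Backup chain unavailable=not, B waveguide switch is out=not, Primary encoder is out=not, Modem 2 is inoperative=not → no input occurs → does not occur.
Tracking loop lost [OR]: Modem stage unavailable=occurs, Feed degraded=not, Antenna path inoperative=not → at least one input occurs → occurs.
Satellite uplink lost [OR]: Transmit chain inoperative=not, Tracking loop lost=occurs → at least one input occurs → occurs.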